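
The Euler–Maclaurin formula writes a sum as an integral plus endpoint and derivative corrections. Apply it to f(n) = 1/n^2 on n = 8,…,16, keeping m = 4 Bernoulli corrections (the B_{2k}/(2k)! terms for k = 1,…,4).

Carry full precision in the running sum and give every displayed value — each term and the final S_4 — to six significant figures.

∫_8^16 1/x^2 dx evaluates to 0.0625000.
Endpoint term: (f(8) + f(16))/2 = (0.0156250 + 0.00390625)/2 = 0.00976562.
Running total after boundary: 0.0722656.
Order-1 term: 1/12 · (-0.000488281 − (-0.00390625)) = 0.000284831.
After k=1: 0.0725505.
Order-2 term: −1/720 · (-2.28882e-05 − (-0.000732422)) = -9.85463e-07.
After k=2: 0.0725495.
Order-3 term: 1/30240 · (-2.68221e-06 − (-0.000343323)) = 1.12646e-08.
After k=3: 0.0725495.
Order-4 term: −1/1209600 · (-5.86733e-07 − (-0.000300407)) = -2.47868e-10.

S_4 ≈ 0.0725495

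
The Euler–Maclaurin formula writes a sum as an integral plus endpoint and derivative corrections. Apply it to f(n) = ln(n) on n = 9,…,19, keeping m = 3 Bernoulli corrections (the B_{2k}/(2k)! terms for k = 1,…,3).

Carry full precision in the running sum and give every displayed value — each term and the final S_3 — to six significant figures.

∫_9^19 ln(x) dx evaluates to 26.1693.
Endpoint term: (f(9) + f(19))/2 = (2.19722 + 2.94444)/2 = 2.57083.
Running total after boundary: 28.7402.
Correction k=1: B_{2}/2! · (f^{(1)}(19) − f^{(1)}(9)) = 1/12 · (0.0526316 − 0.111111) = -0.00487329.
After k=1: 28.7353.
Correction k=2: B_{4}/4! · (f^{(3)}(19) − f^{(3)}(9)) = −1/720 · (0.000291588 − 0.00274348) = 3.40541e-06.
After k=2: 28.7353.
Correction k=3: B_{6}/6! · (f^{(5)}(19) − f^{(5)}(9)) = 1/30240 · (9.69267e-06 − 0.000406442) = -1.31200e-08.

S_3 ≈ 28.7353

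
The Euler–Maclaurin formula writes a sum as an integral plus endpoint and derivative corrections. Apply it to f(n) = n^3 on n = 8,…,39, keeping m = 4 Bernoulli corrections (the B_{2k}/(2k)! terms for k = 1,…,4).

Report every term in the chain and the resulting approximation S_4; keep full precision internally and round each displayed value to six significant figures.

The integral term ∫_8^39 x^3 dx = 577336.
Endpoint term: (f(8) + f(39))/2 = (512.000 + 59319.0)/2 = 29915.5.
So far: 607252.
k=1: B_{2}/(2)! × [f^{(1)}(39) − f^{(1)}(8)] = 1/12 × (4563.00 − 192.000) = 364.250.
Running total after k=1: 607616.
k=2: B_{4}/(4)! × [f^{(3)}(39) − f^{(3)}(8)] = −1/720 × (6.00000 − 6.00000) = 0.00000.
Running total after k=2: 607616.
k=3: B_{6}/(6)! × [f^{(5)}(39) − f^{(5)}(8)] = 1/30240 × (0.00000 − 0.00000) = 0.00000.
Running total after k=3: 607616.
k=4: B_{8}/(8)! × [f^{(7)}(39) − f^{(7)}(8)] = −1/1209600 × (0.00000 − 0.00000) = 0.00000.

S_4 ≈ 607616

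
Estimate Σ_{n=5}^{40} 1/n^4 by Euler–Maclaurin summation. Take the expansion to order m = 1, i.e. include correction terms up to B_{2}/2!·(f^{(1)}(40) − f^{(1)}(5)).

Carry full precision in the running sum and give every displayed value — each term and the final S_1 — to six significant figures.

S_1 ≈ 0.00356832

∫_5^40 1/x^4 dx evaluates to 0.00266146.
Boundary: ½(f(5) + f(40)) = ½(0.00160000 + 3.90625e-07) = 0.000800195.
Running total after boundary: 0.00346165.
k=1: B_{2}/(2)! × [f^{(1)}(40) − f^{(1)}(5)] = 1/12 × (-3.90625e-08 − (-0.00128000)) = 0.000106663.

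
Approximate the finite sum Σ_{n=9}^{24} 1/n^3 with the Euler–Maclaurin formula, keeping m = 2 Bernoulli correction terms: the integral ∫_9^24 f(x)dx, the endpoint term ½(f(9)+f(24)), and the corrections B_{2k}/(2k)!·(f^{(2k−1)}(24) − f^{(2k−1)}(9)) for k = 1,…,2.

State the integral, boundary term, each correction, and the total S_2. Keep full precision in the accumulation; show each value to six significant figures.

S_2 ≈ 0.00606402

Integral: ∫_9^24 1/x^3 dx = 0.00530478.
Endpoint term: (f(9) + f(24))/2 = (0.00137174 + 7.23380e-05)/2 = 0.000722040.
So far: 0.00602682.
Correction k=1: B_{2}/2! · (f^{(1)}(24) − f^{(1)}(9)) = 1/12 · (-9.04225e-06 − (-0.000457247)) = 3.73504e-05.
After k=1: 0.00606417.
Correction k=2: B_{4}/4! · (f^{(3)}(24) − f^{(3)}(9)) = −1/720 · (-3.13967e-07 − (-0.000112901)) = -1.56370e-07.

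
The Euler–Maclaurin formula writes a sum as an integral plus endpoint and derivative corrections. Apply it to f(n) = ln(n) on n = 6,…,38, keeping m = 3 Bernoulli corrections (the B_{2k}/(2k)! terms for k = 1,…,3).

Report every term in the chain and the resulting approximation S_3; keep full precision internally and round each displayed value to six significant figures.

S_3 ≈ 98.1807

∫_6^38 ln(x) dx evaluates to 95.4777.
Boundary: ½(f(6) + f(38)) = ½(1.79176 + 3.63759) = 2.71467.
So far: 98.1924.
Order-1 term: 1/12 · (0.0263158 − 0.166667) = -0.0116959.
After k=1: 98.1807.
Order-2 term: −1/720 · (3.64485e-05 − 0.00925926) = 1.28095e-05.
After k=2: 98.1807.
Order-3 term: 1/30240 · (3.02896e-07 − 0.00308642) = -1.02054e-07.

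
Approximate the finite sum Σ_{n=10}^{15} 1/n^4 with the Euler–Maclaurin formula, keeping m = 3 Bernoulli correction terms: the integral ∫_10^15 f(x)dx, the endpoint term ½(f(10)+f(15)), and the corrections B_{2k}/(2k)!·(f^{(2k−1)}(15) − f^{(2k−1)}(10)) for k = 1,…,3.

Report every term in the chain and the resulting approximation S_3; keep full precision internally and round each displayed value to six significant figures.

∫_10^15 1/x^4 dx evaluates to 0.000234568.
Boundary: ½(f(10) + f(15)) = ½(0.000100000 + 1.97531e-05) = 5.98765e-05.
Integral + boundary = 0.000294444.
Order-1 term: 1/12 · (-5.26749e-06 − (-4.00000e-05)) = 2.89438e-06.
After k=1: 0.000297339.
Order-2 term: −1/720 · (-7.02332e-07 − (-1.20000e-05)) = -1.56912e-08.
After k=2: 0.000297323.
Order-3 term: 1/30240 · (-1.74803e-07 − (-6.72000e-06)) = 2.16442e-10.

S_3 ≈ 0.000297323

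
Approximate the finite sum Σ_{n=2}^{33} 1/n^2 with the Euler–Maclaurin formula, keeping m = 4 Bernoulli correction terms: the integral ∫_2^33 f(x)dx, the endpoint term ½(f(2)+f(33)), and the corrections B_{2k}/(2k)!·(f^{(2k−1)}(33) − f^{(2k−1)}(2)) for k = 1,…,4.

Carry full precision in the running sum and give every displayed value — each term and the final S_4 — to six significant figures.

S_4 ≈ 0.615064

Integral: ∫_2^33 1/x^2 dx = 0.469697.
Boundary: ½(f(2) + f(33)) = ½(0.250000 + 0.000918274) = 0.125459.
So far: 0.595156.
k=1: B_{2}/(2)! × [f^{(1)}(33) − f^{(1)}(2)] = 1/12 × (-5.56529e-05 − (-0.250000)) = 0.0208287.
After k=1: 0.615985.
k=2: B_{4}/(4)! × [f^{(3)}(33) − f^{(3)}(2)] = −1/720 × (-6.13256e-07 − (-0.750000)) = -0.00104167.
After k=2: 0.614943.
k=3: B_{6}/(6)! × [f^{(5)}(33) − f^{(5)}(2)] = 1/30240 × (-1.68941e-08 − (-5.62500)) = 0.000186012.
After k=3: 0.615129.
k=4: B_{8}/(8)! × [f^{(7)}(33) − f^{(7)}(2)] = −1/1209600 × (-8.68750e-10 − (-78.7500)) = -6.51042e-05.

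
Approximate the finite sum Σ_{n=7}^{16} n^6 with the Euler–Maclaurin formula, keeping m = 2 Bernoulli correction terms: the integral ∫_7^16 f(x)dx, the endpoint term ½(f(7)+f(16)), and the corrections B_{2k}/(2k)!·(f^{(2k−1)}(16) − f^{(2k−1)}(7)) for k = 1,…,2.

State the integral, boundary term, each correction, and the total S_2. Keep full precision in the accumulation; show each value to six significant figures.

S_2 ≈ 4.71930e+07

Integral: ∫_7^16 x^6 dx = 3.82303e+07.
½[f(7) + f(16)] = ½[117649 + 1.67772e+07] = 8.44743e+06.
Running total after boundary: 4.66777e+07.
k=1: B_{2}/(2)! × [f^{(1)}(16) − f^{(1)}(7)] = 1/12 × (6.29146e+06 − 100842) = 515884.
Partial sum through k=1: 4.71936e+07.
k=2: B_{4}/(4)! × [f^{(3)}(16) − f^{(3)}(7)] = −1/720 × (491520 − 41160.0) = -625.500.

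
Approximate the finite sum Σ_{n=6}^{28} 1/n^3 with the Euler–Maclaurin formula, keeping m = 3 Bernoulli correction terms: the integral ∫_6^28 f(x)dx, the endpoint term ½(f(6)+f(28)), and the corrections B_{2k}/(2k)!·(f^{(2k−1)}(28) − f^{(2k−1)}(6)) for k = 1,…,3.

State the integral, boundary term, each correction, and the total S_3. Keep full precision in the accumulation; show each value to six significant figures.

S_3 ≈ 0.0157795

The integral term ∫_6^28 1/x^3 dx = 0.0132511.
Boundary: ½(f(6) + f(28)) = ½(0.00462963 + 4.55539e-05) = 0.00233759.
Running total after boundary: 0.0155887.
Correction k=1: B_{2}/2! · (f^{(1)}(28) − f^{(1)}(6)) = 1/12 · (-4.88078e-06 − (-0.00231481)) = 0.000192495.
Running total after k=1: 0.0157812.
Correction k=2: B_{4}/4! · (f^{(3)}(28) − f^{(3)}(6)) = −1/720 · (-1.24510e-07 − (-0.00128601)) = -1.78595e-06.
Running total after k=2: 0.0157794.
Correction k=3: B_{6}/6! · (f^{(5)}(28) − f^{(5)}(6)) = 1/30240 · (-6.67016e-09 − (-0.00150034)) = 4.96143e-08.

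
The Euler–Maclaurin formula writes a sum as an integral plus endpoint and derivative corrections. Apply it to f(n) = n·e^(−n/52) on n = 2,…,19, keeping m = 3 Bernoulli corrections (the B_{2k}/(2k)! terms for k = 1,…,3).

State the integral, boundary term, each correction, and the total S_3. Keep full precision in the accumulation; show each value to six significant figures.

The integral term ∫_2^19 x·e^(−x/52) dx = 140.062.
Boundary: ½(f(2) + f(19)) = ½(1.92454 + 13.1847) = 7.55460.
Integral + boundary = 147.617.
Correction k=1: B_{2}/2! · (f^{(1)}(19) − f^{(1)}(2)) = 1/12 · (0.440378 − 0.925258) = -0.0404067.
Running total after k=1: 147.576.
Correction k=2: B_{4}/4! · (f^{(3)}(19) − f^{(3)}(2)) = −1/720 · (0.000676123 − 0.00105392) = 5.24715e-07.
Running total after k=2: 147.576.
Correction k=3: B_{6}/6! · (f^{(5)}(19) − f^{(5)}(2)) = 1/30240 · (4.39861e-07 − 6.52979e-07) = -7.04755e-12.

S_3 ≈ 147.576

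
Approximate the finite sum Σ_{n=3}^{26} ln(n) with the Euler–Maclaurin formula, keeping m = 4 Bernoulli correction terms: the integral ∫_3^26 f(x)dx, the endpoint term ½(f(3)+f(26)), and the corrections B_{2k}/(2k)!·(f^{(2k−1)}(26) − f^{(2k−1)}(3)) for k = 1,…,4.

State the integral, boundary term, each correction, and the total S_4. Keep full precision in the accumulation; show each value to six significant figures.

Integral: ∫_3^26 ln(x) dx = 58.4147.
Boundary: ½(f(3) + f(26)) = ½(1.09861 + 3.25810) = 2.17835.
Integral + boundary = 60.5930.
Order-1 term: 1/12 · (0.0384615 − 0.333333) = -0.0245726.
Running total after k=1: 60.5685.
Order-2 term: −1/720 · (0.000113792 − 0.0740741) = 0.000102723.
Running total after k=2: 60.5686.
Order-3 term: 1/30240 · (2.01997e-06 − 0.0987654) = -3.26599e-06.
Running total after k=3: 60.5686.
Order-4 term: −1/1209600 · (8.96436e-08 − 0.329218) = 2.72171e-07.

S_4 ≈ 60.5686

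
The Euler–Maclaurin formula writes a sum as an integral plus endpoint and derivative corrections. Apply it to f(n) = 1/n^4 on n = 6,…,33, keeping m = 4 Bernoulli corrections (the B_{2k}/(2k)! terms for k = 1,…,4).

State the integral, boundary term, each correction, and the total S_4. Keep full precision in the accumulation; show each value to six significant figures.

S_4 ≈ 0.00196244

The integral term ∫_6^33 1/x^4 dx = 0.00153393.
Endpoint term: (f(6) + f(33))/2 = (0.000771605 + 8.43226e-07)/2 = 0.000386224.
Integral + boundary = 0.00192016.
k=1: B_{2}/(2)! × [f^{(1)}(33) − f^{(1)}(6)] = 1/12 × (-1.02209e-07 − (-0.000514403)) = 4.28584e-05.
After k=1: 0.00196302.
k=2: B_{4}/(4)! × [f^{(3)}(33) − f^{(3)}(6)] = −1/720 × (-2.81568e-09 − (-0.000428669)) = -5.95370e-07.
After k=2: 0.00196242.
k=3: B_{6}/(6)! × [f^{(5)}(33) − f^{(5)}(6)] = 1/30240 × (-1.44792e-10 − (-0.000666819)) = 2.20509e-08.
After k=3: 0.00196244.
k=4: B_{8}/(8)! × [f^{(7)}(33) − f^{(7)}(6)] = −1/1209600 × (-1.19663e-11 − (-0.00166705)) = -1.37818e-09.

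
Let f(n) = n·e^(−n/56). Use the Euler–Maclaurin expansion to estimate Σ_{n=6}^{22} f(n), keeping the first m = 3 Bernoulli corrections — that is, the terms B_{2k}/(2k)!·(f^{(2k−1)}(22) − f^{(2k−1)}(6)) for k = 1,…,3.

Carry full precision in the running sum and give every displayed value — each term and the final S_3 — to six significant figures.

S_3 ≈ 180.378

The integral term ∫_6^22 x·e^(−x/56) dx = 170.289.
Endpoint term: (f(6) + f(22))/2 = (5.39038 + 14.8528)/2 = 10.1216.
Running total after boundary: 180.410.
Order-1 term: 1/12 · (0.409897 − 0.802140) = -0.0326869.
Running total after k=1: 180.378.
Order-2 term: −1/720 · (0.000561272 − 0.000828742) = 3.71487e-07.
Running total after k=2: 180.378.
Order-3 term: 1/30240 · (3.16274e-07 − 4.46971e-07) = -4.32197e-12.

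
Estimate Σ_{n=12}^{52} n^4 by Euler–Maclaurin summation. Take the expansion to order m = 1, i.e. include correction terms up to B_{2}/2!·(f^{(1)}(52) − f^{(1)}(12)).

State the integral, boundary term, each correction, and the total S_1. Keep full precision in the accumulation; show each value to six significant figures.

S_1 ≈ 7.97035e+07

The integral term ∫_12^52 x^4 dx = 7.59910e+07.
Endpoint term: (f(12) + f(52))/2 = (20736.0 + 7.31162e+06)/2 = 3.66618e+06.
Integral + boundary = 7.96572e+07.
k=1: B_{2}/(2)! × [f^{(1)}(52) − f^{(1)}(12)] = 1/12 × (562432 − 6912.00) = 46293.3.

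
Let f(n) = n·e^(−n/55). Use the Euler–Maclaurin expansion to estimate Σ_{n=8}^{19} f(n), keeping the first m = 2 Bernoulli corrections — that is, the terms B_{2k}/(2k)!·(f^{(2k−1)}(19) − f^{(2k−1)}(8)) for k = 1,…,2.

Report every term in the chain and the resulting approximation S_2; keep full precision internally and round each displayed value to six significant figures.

∫_8^19 x·e^(−x/55) dx evaluates to 114.793.
Boundary: ½(f(8) + f(19)) = ½(6.91703 + 13.4501) = 10.1836.
Running total after boundary: 124.977.
Correction k=1: B_{2}/2! · (f^{(1)}(19) − f^{(1)}(8)) = 1/12 · (0.463352 − 0.738865) = -0.0229594.
After k=1: 124.954.
Correction k=2: B_{4}/4! · (f^{(3)}(19) − f^{(3)}(8)) = −1/720 · (0.000621206 − 0.000815909) = 2.70420e-07.

S_2 ≈ 124.954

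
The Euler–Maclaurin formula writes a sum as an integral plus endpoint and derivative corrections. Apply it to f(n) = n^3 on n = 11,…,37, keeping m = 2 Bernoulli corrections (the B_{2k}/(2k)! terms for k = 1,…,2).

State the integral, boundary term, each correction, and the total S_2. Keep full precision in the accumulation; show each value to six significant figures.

The integral term ∫_11^37 x^3 dx = 464880.
½[f(11) + f(37)] = ½[1331.00 + 50653.0] = 25992.0.
So far: 490872.
Order-1 term: 1/12 · (4107.00 − 363.000) = 312.000.
After k=1: 491184.
Order-2 term: −1/720 · (6.00000 − 6.00000) = 0.00000.

S_2 ≈ 491184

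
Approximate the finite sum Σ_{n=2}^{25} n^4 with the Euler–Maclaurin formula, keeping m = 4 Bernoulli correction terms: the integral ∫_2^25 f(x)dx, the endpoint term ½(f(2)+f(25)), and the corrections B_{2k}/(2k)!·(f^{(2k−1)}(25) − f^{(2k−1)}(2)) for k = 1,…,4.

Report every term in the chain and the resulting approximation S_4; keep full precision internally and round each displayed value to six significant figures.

The integral term ∫_2^25 x^4 dx = 1.95312e+06.
Endpoint term: (f(2) + f(25))/2 = (16.0000 + 390625)/2 = 195320.
Integral + boundary = 2.14844e+06.
Correction k=1: B_{2}/2! · (f^{(1)}(25) − f^{(1)}(2)) = 1/12 · (62500.0 − 32.0000) = 5205.67.
Partial sum through k=1: 2.15364e+06.
Correction k=2: B_{4}/4! · (f^{(3)}(25) − f^{(3)}(2)) = −1/720 · (600.000 − 48.0000) = -0.766667.
Partial sum through k=2: 2.15364e+06.
Correction k=3: B_{6}/6! · (f^{(5)}(25) − f^{(5)}(2)) = 1/30240 · (0.00000 − 0.00000) = 0.00000.
Partial sum through k=3: 2.15364e+06.
Correction k=4: B_{8}/8! · (f^{(7)}(25) − f^{(7)}(2)) = −1/1209600 · (0.00000 − 0.00000) = 0.00000.

S_4 ≈ 2.15364e+06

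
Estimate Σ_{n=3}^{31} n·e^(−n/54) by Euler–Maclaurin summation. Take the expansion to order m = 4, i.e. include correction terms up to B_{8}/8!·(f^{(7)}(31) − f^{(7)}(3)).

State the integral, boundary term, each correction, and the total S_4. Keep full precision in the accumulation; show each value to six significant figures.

The integral term ∫_3^31 x·e^(−x/54) dx = 326.455.
Boundary: ½(f(3) + f(31)) = ½(2.83788 + 17.4600) = 10.1489.
So far: 336.604.
Correction k=1: B_{2}/2! · (f^{(1)}(31) − f^{(1)}(3)) = 1/12 · (0.239893 − 0.893406) = -0.0544595.
Partial sum through k=1: 336.550.
Correction k=2: B_{4}/4! · (f^{(3)}(31) − f^{(3)}(3)) = −1/720 · (0.000468568 − 0.000955187) = 6.75859e-07.
Partial sum through k=2: 336.550.
Correction k=3: B_{6}/6! · (f^{(5)}(31) − f^{(5)}(3)) = 1/30240 · (2.93165e-07 − 5.50066e-07) = -8.49542e-12.
Partial sum through k=3: 336.550.
Correction k=4: B_{8}/8! · (f^{(7)}(31) − f^{(7)}(3)) = −1/1209600 · (1.45967e-10 − 2.64940e-10) = 9.83569e-17.

S_4 ≈ 336.550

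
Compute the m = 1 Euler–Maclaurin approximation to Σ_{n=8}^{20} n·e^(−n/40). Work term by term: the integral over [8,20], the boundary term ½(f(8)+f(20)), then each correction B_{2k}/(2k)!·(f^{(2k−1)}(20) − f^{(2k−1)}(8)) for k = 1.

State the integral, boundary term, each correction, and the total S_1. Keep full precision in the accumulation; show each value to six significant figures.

The integral term ∫_8^20 x·e^(−x/40) dx = 116.289.
½[f(8) + f(20)] = ½[6.54985 + 12.1306] = 9.34023.
So far: 125.630.
k=1: B_{2}/(2)! × [f^{(1)}(20) − f^{(1)}(8)] = 1/12 × (0.303265 − 0.654985) = -0.0293099.

S_1 ≈ 125.600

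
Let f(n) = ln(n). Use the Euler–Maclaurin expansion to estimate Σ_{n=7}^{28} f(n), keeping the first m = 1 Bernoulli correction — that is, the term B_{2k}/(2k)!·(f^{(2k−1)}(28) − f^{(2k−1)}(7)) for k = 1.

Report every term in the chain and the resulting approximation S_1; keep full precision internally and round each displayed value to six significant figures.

Integral: ∫_7^28 ln(x) dx = 58.6804.
½[f(7) + f(28)] = ½[1.94591 + 3.33220] = 2.63906.
Running total after boundary: 61.3194.
Order-1 term: 1/12 · (0.0357143 − 0.142857) = -0.00892857.

S_1 ≈ 61.3105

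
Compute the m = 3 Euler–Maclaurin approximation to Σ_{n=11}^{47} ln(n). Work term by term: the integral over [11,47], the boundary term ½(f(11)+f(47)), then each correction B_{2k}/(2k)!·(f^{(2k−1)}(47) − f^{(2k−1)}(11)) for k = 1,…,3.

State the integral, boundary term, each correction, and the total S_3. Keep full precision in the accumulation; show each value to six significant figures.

S_3 ≈ 121.698

The integral term ∫_11^47 ln(x) dx = 118.580.
½[f(11) + f(47)] = ½[2.39790 + 3.85015] = 3.12402.
Integral + boundary = 121.704.
Order-1 term: 1/12 · (0.0212766 − 0.0909091) = -0.00580271.
Partial sum through k=1: 121.698.
Order-2 term: −1/720 · (1.92636e-05 − 0.00150263) = 2.06023e-06.
Partial sum through k=2: 121.698.
Order-3 term: 1/30240 · (1.04646e-07 − 0.000149021) = -4.92449e-09.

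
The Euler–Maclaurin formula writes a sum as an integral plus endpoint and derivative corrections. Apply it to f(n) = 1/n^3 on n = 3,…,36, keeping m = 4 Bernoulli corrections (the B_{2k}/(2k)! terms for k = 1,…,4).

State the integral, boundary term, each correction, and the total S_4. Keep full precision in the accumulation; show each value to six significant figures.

∫_3^36 1/x^3 dx evaluates to 0.0551698.
½[f(3) + f(36)] = ½[0.0370370 + 2.14335e-05] = 0.0185292.
Running total after boundary: 0.0736990.
Correction k=1: B_{2}/2! · (f^{(1)}(36) − f^{(1)}(3)) = 1/12 · (-1.78612e-06 − (-0.0370370)) = 0.00308627.
After k=1: 0.0767853.
Correction k=2: B_{4}/4! · (f^{(3)}(36) − f^{(3)}(3)) = −1/720 · (-2.75636e-08 − (-0.0823045)) = -0.000114312.
After k=2: 0.0766709.
Correction k=3: B_{6}/6! · (f^{(5)}(36) − f^{(5)}(3)) = 1/30240 · (-8.93265e-10 − (-0.384088)) = 1.27013e-05.
After k=3: 0.0766836.
Correction k=4: B_{8}/8! · (f^{(7)}(36) − f^{(7)}(3)) = −1/1209600 · (-4.96259e-11 − (-3.07270)) = -2.54026e-06.

S_4 ≈ 0.0766811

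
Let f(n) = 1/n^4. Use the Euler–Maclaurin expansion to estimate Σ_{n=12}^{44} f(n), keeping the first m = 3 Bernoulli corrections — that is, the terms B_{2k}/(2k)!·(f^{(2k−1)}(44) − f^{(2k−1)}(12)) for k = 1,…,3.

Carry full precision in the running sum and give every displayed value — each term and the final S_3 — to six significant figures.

S_3 ≈ 0.000214567

∫_12^44 1/x^4 dx evaluates to 0.000188988.
Boundary: ½(f(12) + f(44)) = ½(4.82253e-05 + 2.66802e-07) = 2.42461e-05.
So far: 0.000213234.
Correction k=1: B_{2}/2! · (f^{(1)}(44) − f^{(1)}(12)) = 1/12 · (-2.42547e-08 − (-1.60751e-05)) = 1.33757e-06.
Running total after k=1: 0.000214572.
Correction k=2: B_{4}/4! · (f^{(3)}(44) − f^{(3)}(12)) = −1/720 · (-3.75848e-10 − (-3.34898e-06)) = -4.65084e-09.
Running total after k=2: 0.000214567.
Correction k=3: B_{6}/6! · (f^{(5)}(44) − f^{(5)}(12)) = 1/30240 · (-1.08716e-11 − (-1.30238e-06)) = 4.30678e-11.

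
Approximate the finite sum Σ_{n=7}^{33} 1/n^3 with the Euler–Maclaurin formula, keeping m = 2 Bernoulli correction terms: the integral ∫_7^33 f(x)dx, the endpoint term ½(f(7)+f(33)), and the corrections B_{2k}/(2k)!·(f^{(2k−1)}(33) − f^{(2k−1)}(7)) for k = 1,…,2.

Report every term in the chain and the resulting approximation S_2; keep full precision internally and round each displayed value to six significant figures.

S_2 ≈ 0.0113198

∫_7^33 1/x^3 dx evaluates to 0.00974494.
Boundary: ½(f(7) + f(33)) = ½(0.00291545 + 2.78265e-05) = 0.00147164.
Running total after boundary: 0.0112166.
Correction k=1: B_{2}/2! · (f^{(1)}(33) − f^{(1)}(7)) = 1/12 · (-2.52968e-06 − (-0.00124948)) = 0.000103912.
Running total after k=1: 0.0113205.
Correction k=2: B_{4}/4! · (f^{(3)}(33) − f^{(3)}(7)) = −1/720 · (-4.64588e-08 − (-0.000509992)) = -7.08257e-07.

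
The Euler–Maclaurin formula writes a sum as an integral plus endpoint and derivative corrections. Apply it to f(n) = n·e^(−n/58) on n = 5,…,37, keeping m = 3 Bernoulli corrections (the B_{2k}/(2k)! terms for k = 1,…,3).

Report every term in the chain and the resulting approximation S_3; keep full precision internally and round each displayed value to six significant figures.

S_3 ≈ 452.812

∫_5^37 x·e^(−x/58) dx evaluates to 440.797.
½[f(5) + f(37)] = ½[4.58702 + 19.5502] = 12.0686.
So far: 452.866.
k=1: B_{2}/(2)! × [f^{(1)}(37) − f^{(1)}(5)] = 1/12 × (0.191312 − 0.838318) = -0.0539172.
Running total after k=1: 452.812.
k=2: B_{4}/(4)! × [f^{(3)}(37) − f^{(3)}(5)] = −1/720 × (0.000371011 − 0.000794627) = 5.88356e-07.
Running total after k=2: 452.812.
k=3: B_{6}/(6)! × [f^{(5)}(37) − f^{(5)}(5)] = 1/30240 × (2.03672e-07 − 3.98351e-07) = -6.43780e-12.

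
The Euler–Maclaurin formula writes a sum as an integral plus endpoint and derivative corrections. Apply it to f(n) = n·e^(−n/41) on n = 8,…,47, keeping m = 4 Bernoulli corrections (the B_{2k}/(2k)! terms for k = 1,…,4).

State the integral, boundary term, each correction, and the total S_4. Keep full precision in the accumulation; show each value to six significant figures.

S_4 ≈ 516.961

The integral term ∫_8^47 x·e^(−x/41) dx = 506.261.
Endpoint term: (f(8) + f(47))/2 = (6.58187 + 14.9365)/2 = 10.7592.
So far: 517.020.
Order-1 term: 1/12 · (-0.0465069 − 0.662201) = -0.0590590.
After k=1: 516.961.
Order-2 term: −1/720 · (0.000350439 − 0.00137280) = 1.41994e-06.
After k=2: 516.961.
Order-3 term: 1/30240 · (4.33399e-07 − 1.39896e-06) = -3.19301e-11.
After k=3: 516.961.
Order-4 term: −1/1209600 · (3.91629e-10 − 1.17863e-09) = 6.50628e-16.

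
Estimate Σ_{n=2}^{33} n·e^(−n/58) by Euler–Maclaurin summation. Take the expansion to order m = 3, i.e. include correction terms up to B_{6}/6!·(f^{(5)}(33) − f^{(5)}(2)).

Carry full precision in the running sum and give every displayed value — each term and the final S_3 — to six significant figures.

S_3 ≈ 384.362

Integral: ∫_2^33 x·e^(−x/58) dx = 374.113.
Endpoint term: (f(2) + f(33))/2 = (1.93221 + 18.6817)/2 = 10.3069.
Integral + boundary = 384.420.
Order-1 term: 1/12 · (0.244013 − 0.932791) = -0.0573981.
Partial sum through k=1: 384.362.
Order-2 term: −1/720 · (0.000409107 − 0.000851665) = 6.14664e-07.
Partial sum through k=2: 384.362.
Order-3 term: 1/30240 · (2.21664e-07 − 4.23913e-07) = -6.68814e-12.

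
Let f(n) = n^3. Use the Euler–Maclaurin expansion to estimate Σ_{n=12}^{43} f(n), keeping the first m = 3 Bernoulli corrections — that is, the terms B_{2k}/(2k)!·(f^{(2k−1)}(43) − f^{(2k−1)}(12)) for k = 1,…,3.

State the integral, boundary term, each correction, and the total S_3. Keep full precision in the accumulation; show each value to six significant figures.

Integral: ∫_12^43 x^3 dx = 849516.
Endpoint term: (f(12) + f(43))/2 = (1728.00 + 79507.0)/2 = 40617.5.
Running total after boundary: 890134.
Correction k=1: B_{2}/2! · (f^{(1)}(43) − f^{(1)}(12)) = 1/12 · (5547.00 − 432.000) = 426.250.
After k=1: 890560.
Correction k=2: B_{4}/4! · (f^{(3)}(43) − f^{(3)}(12)) = −1/720 · (6.00000 − 6.00000) = 0.00000.
After k=2: 890560.
Correction k=3: B_{6}/6! · (f^{(5)}(43) − f^{(5)}(12)) = 1/30240 · (0.00000 − 0.00000) = 0.00000.

S_3 ≈ 890560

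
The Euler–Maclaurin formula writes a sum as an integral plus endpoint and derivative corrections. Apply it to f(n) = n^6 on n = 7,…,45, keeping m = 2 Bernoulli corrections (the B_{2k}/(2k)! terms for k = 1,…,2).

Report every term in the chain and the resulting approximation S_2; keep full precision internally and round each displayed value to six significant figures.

S_2 ≈ 5.76254e+10

Integral: ∫_7^45 x^6 dx = 5.33812e+10.
Boundary: ½(f(7) + f(45)) = ½(117649 + 8.30377e+09) = 4.15194e+09.
Integral + boundary = 5.75332e+10.
k=1: B_{2}/(2)! × [f^{(1)}(45) − f^{(1)}(7)] = 1/12 × (1.10717e+09 − 100842) = 9.22557e+07.
Partial sum through k=1: 5.76254e+10.
k=2: B_{4}/(4)! × [f^{(3)}(45) − f^{(3)}(7)] = −1/720 × (1.09350e+07 − 41160.0) = -15130.3.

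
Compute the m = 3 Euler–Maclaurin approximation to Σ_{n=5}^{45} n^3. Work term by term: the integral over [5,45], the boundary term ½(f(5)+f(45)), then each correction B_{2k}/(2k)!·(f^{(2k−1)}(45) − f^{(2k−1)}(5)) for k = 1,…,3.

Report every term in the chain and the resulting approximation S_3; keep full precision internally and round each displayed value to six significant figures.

S_3 ≈ 1.07112e+06

∫_5^45 x^3 dx evaluates to 1.02500e+06.
Endpoint term: (f(5) + f(45))/2 = (125.000 + 91125.0)/2 = 45625.0.
Running total after boundary: 1.07062e+06.
Correction k=1: B_{2}/2! · (f^{(1)}(45) − f^{(1)}(5)) = 1/12 · (6075.00 − 75.0000) = 500.000.
Partial sum through k=1: 1.07112e+06.
Correction k=2: B_{4}/4! · (f^{(3)}(45) − f^{(3)}(5)) = −1/720 · (6.00000 − 6.00000) = 0.00000.
Partial sum through k=2: 1.07112e+06.
Correction k=3: B_{6}/6! · (f^{(5)}(45) − f^{(5)}(5)) = 1/30240 · (0.00000 − 0.00000) = 0.00000.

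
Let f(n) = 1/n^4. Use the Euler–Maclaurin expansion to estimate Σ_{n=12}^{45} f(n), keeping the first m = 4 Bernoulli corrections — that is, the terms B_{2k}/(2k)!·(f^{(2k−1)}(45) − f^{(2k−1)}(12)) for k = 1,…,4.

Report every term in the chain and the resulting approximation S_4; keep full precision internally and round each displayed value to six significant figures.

S_4 ≈ 0.000214811

Integral: ∫_12^45 1/x^4 dx = 0.000189243.
Endpoint term: (f(12) + f(45))/2 = (4.82253e-05 + 2.43865e-07)/2 = 2.42346e-05.
So far: 0.000213478.
Order-1 term: 1/12 · (-2.16769e-08 − (-1.60751e-05)) = 1.33779e-06.
Partial sum through k=1: 0.000214816.
Order-2 term: −1/720 · (-3.21139e-10 − (-3.34898e-06)) = -4.65091e-09.
Partial sum through k=2: 0.000214811.
Order-3 term: 1/30240 · (-8.88089e-12 − (-1.30238e-06)) = 4.30679e-11.
Partial sum through k=3: 0.000214811.
Order-4 term: −1/1209600 · (-3.94706e-13 − (-8.13988e-07)) = -6.72940e-13.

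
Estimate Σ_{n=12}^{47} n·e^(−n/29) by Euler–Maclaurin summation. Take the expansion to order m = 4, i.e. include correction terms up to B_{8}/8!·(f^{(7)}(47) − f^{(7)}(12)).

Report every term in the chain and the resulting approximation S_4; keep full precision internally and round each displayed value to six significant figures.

S_4 ≈ 358.796

∫_12^47 x·e^(−x/29) dx evaluates to 350.225.
½[f(12) + f(47)] = ½[7.93365 + 9.29483] = 8.61424.
So far: 358.839.
Correction k=1: B_{2}/2! · (f^{(1)}(47) − f^{(1)}(12)) = 1/12 · (-0.122749 − 0.387563) = -0.0425260.
Running total after k=1: 358.796.
Correction k=2: B_{4}/4! · (f^{(3)}(47) − f^{(3)}(12)) = −1/720 · (0.000324347 − 0.00203310) = 2.37327e-06.
Running total after k=2: 358.796.
Correction k=3: B_{6}/6! · (f^{(5)}(47) − f^{(5)}(12)) = 1/30240 · (9.44886e-07 − 4.28700e-06) = -1.10520e-10.
Running total after k=3: 358.796.
Correction k=4: B_{8}/8! · (f^{(7)}(47) − f^{(7)}(12)) = −1/1209600 · (1.78847e-09 − 7.32048e-09) = 4.57342e-15.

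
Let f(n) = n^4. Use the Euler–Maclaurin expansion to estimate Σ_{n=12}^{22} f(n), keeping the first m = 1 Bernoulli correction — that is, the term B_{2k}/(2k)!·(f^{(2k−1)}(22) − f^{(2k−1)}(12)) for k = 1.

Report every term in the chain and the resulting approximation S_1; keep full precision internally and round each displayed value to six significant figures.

S_1 ≈ 1.11143e+06

Integral: ∫_12^22 x^4 dx = 980960.
Boundary: ½(f(12) + f(22)) = ½(20736.0 + 234256) = 127496.
Running total after boundary: 1.10846e+06.
k=1: B_{2}/(2)! × [f^{(1)}(22) − f^{(1)}(12)] = 1/12 × (42592.0 − 6912.00) = 2973.33.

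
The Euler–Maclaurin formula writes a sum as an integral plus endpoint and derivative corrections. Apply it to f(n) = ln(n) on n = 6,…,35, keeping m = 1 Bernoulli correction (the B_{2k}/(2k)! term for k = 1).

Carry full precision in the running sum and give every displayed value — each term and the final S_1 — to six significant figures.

∫_6^35 ln(x) dx evaluates to 84.6866.
Endpoint term: (f(6) + f(35))/2 = (1.79176 + 3.55535)/2 = 2.67355.
So far: 87.3602.
k=1: B_{2}/(2)! × [f^{(1)}(35) − f^{(1)}(6)] = 1/12 × (0.0285714 − 0.166667) = -0.0115079.

S_1 ≈ 87.3487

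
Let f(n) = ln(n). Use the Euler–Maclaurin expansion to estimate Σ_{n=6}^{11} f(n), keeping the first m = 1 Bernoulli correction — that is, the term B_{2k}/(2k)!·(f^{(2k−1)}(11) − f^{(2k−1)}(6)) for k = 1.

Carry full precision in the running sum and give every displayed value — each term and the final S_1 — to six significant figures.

Integral: ∫_6^11 ln(x) dx = 10.6263.
½[f(6) + f(11)] = ½[1.79176 + 2.39790] = 2.09483.
So far: 12.7211.
Correction k=1: B_{2}/2! · (f^{(1)}(11) − f^{(1)}(6)) = 1/12 · (0.0909091 − 0.166667) = -0.00631313.

S_1 ≈ 12.7148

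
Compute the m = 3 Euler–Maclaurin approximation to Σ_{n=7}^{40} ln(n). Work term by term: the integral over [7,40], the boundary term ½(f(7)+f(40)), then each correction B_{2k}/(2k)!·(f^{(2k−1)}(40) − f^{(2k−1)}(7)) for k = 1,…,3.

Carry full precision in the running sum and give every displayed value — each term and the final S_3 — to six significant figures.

S_3 ≈ 103.741

The integral term ∫_7^40 ln(x) dx = 100.934.
Endpoint term: (f(7) + f(40))/2 = (1.94591 + 3.68888)/2 = 2.81739.
Integral + boundary = 103.751.
k=1: B_{2}/(2)! × [f^{(1)}(40) − f^{(1)}(7)] = 1/12 × (0.0250000 − 0.142857) = -0.00982143.
Running total after k=1: 103.741.
k=2: B_{4}/(4)! × [f^{(3)}(40) − f^{(3)}(7)] = −1/720 × (3.12500e-05 − 0.00583090) = 8.05507e-06.
Running total after k=2: 103.741.
k=3: B_{6}/(6)! × [f^{(5)}(40) − f^{(5)}(7)] = 1/30240 × (2.34375e-07 − 0.00142798) = -4.72137e-08.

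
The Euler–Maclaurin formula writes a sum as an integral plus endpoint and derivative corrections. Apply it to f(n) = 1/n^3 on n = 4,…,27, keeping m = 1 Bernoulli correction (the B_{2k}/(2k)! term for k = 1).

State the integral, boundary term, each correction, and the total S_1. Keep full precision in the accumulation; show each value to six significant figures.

S_1 ≈ 0.0393781

Integral: ∫_4^27 1/x^3 dx = 0.0305641.
Endpoint term: (f(4) + f(27))/2 = (0.0156250 + 5.08053e-05)/2 = 0.00783790.
Integral + boundary = 0.0384020.
Order-1 term: 1/12 · (-5.64503e-06 − (-0.0117188)) = 0.000976092.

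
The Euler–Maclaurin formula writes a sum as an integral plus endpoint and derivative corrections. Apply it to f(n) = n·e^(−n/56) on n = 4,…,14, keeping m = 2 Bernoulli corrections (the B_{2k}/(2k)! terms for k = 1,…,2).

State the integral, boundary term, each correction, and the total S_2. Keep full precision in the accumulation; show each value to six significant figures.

The integral term ∫_4^14 x·e^(−x/56) dx = 75.4719.
½[f(4) + f(14)] = ½[3.72425 + 10.9032] = 7.31373.
Integral + boundary = 82.7856.
k=1: B_{2}/(2)! × [f^{(1)}(14) − f^{(1)}(4)] = 1/12 × (0.584101 − 0.864558) = -0.0233715.
Partial sum through k=1: 82.7622.
k=2: B_{4}/(4)! × [f^{(3)}(14) − f^{(3)}(4)] = −1/720 × (0.000682941 − 0.000869478) = 2.59080e-07.

S_2 ≈ 82.7622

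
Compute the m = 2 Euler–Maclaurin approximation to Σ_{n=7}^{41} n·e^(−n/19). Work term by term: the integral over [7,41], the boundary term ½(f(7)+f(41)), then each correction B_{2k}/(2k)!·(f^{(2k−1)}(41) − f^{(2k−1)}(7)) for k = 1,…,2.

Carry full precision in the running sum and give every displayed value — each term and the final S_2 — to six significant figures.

Integral: ∫_7^41 x·e^(−x/19) dx = 210.014.
Endpoint term: (f(7) + f(41))/2 = (4.84278 + 4.73829)/2 = 4.79054.
Running total after boundary: 214.805.
Order-1 term: 1/12 · (-0.133816 − 0.436943) = -0.0475632.
After k=1: 214.757.
Order-2 term: −1/720 · (0.000269586 − 0.00504320) = 6.63002e-06.

S_2 ≈ 214.757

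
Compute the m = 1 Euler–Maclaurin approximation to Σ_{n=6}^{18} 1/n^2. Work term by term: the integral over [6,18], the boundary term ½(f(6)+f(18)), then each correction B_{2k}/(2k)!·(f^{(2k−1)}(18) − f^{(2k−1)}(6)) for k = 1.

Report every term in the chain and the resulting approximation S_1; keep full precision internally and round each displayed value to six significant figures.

The integral term ∫_6^18 1/x^2 dx = 0.111111.
½[f(6) + f(18)] = ½[0.0277778 + 0.00308642] = 0.0154321.
So far: 0.126543.
Correction k=1: B_{2}/2! · (f^{(1)}(18) − f^{(1)}(6)) = 1/12 · (-0.000342936 − (-0.00925926)) = 0.000743027.

S_1 ≈ 0.127286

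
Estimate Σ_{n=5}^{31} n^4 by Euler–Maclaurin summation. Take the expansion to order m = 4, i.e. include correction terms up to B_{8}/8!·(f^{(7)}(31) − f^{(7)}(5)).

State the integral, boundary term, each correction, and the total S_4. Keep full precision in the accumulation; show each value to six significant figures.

∫_5^31 x^4 dx evaluates to 5.72521e+06.
Endpoint term: (f(5) + f(31))/2 = (625.000 + 923521)/2 = 462073.
Running total after boundary: 6.18728e+06.
Order-1 term: 1/12 · (119164 − 500.000) = 9888.67.
Running total after k=1: 6.19717e+06.
Order-2 term: −1/720 · (744.000 − 120.000) = -0.866667.
Running total after k=2: 6.19717e+06.
Order-3 term: 1/30240 · (0.00000 − 0.00000) = 0.00000.
Running total after k=3: 6.19717e+06.
Order-4 term: −1/1209600 · (0.00000 − 0.00000) = 0.00000.

S_4 ≈ 6.19717e+06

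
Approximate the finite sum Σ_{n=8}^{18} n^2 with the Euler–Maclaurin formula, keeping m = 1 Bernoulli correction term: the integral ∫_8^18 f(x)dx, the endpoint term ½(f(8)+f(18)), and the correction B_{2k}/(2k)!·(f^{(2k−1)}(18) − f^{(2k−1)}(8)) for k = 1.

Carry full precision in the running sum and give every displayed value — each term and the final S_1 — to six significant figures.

The integral term ∫_8^18 x^2 dx = 1773.33.
Boundary: ½(f(8) + f(18)) = ½(64.0000 + 324.000) = 194.000.
Integral + boundary = 1967.33.
Order-1 term: 1/12 · (36.0000 − 16.0000) = 1.66667.

S_1 ≈ 1969.00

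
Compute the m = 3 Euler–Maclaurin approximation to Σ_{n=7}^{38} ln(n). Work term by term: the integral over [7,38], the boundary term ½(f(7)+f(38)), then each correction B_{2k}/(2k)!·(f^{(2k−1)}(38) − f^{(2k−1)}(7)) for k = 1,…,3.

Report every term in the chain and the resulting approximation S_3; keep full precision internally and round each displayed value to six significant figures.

S_3 ≈ 96.3889

Integral: ∫_7^38 ln(x) dx = 93.6069.
Endpoint term: (f(7) + f(38))/2 = (1.94591 + 3.63759)/2 = 2.79175.
Running total after boundary: 96.3987.
Correction k=1: B_{2}/2! · (f^{(1)}(38) − f^{(1)}(7)) = 1/12 · (0.0263158 − 0.142857) = -0.00971178.
Running total after k=1: 96.3889.
Correction k=2: B_{4}/4! · (f^{(3)}(38) − f^{(3)}(7)) = −1/720 · (3.64485e-05 − 0.00583090) = 8.04785e-06.
Running total after k=2: 96.3889.
Correction k=3: B_{6}/6! · (f^{(5)}(38) − f^{(5)}(7)) = 1/30240 · (3.02896e-07 − 0.00142798) = -4.72114e-08.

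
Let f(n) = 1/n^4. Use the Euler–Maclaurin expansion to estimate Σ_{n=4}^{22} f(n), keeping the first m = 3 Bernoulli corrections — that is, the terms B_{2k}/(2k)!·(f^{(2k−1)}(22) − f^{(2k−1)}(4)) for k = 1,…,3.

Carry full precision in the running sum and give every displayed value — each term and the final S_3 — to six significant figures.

∫_4^22 1/x^4 dx evaluates to 0.00517703.
Boundary: ½(f(4) + f(22)) = ½(0.00390625 + 4.26883e-06) = 0.00195526.
Running total after boundary: 0.00713229.
Correction k=1: B_{2}/2! · (f^{(1)}(22) − f^{(1)}(4)) = 1/12 · (-7.76152e-07 − (-0.00390625)) = 0.000325456.
Running total after k=1: 0.00745774.
Correction k=2: B_{4}/4! · (f^{(3)}(22) − f^{(3)}(4)) = −1/720 · (-4.81086e-08 − (-0.00732422)) = -1.01725e-05.
Running total after k=2: 0.00744757.
Correction k=3: B_{6}/6! · (f^{(5)}(22) − f^{(5)}(4)) = 1/30240 · (-5.56628e-09 − (-0.0256348)) = 8.47710e-07.

S_3 ≈ 0.00744842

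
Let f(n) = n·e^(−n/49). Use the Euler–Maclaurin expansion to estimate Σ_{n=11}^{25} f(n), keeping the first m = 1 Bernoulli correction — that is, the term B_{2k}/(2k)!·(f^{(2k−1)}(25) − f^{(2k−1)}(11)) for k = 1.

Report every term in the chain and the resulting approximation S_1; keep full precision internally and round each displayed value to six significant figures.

Integral: ∫_11^25 x·e^(−x/49) dx = 171.883.
½[f(11) + f(25)] = ½[8.78816 + 15.0093] = 11.8987.
Integral + boundary = 183.782.
Order-1 term: 1/12 · (0.294060 − 0.619574) = -0.0271261.

S_1 ≈ 183.755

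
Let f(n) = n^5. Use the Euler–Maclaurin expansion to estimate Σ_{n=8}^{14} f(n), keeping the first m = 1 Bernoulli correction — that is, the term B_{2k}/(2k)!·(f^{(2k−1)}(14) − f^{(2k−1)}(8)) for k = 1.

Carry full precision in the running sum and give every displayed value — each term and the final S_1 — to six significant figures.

S_1 ≈ 1.51083e+06

∫_8^14 x^5 dx evaluates to 1.21123e+06.
Boundary: ½(f(8) + f(14)) = ½(32768.0 + 537824) = 285296.
Integral + boundary = 1.49653e+06.
Correction k=1: B_{2}/2! · (f^{(1)}(14) − f^{(1)}(8)) = 1/12 · (192080 − 20480.0) = 14300.0.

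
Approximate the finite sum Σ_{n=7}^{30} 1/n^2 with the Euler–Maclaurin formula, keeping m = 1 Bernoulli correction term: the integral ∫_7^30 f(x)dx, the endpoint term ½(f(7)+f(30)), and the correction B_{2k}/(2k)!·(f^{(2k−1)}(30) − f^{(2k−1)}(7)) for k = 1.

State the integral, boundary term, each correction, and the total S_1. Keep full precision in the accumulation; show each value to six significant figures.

The integral term ∫_7^30 1/x^2 dx = 0.109524.
½[f(7) + f(30)] = ½[0.0204082 + 0.00111111] = 0.0107596.
Integral + boundary = 0.120283.
Correction k=1: B_{2}/2! · (f^{(1)}(30) − f^{(1)}(7)) = 1/12 · (-7.40741e-05 − (-0.00583090)) = 0.000479736.

S_1 ≈ 0.120763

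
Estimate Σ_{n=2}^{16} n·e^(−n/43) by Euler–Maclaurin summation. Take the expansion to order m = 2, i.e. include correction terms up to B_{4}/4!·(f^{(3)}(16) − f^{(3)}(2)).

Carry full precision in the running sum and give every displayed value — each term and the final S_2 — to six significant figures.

The integral term ∫_2^16 x·e^(−x/43) dx = 98.3319.
Endpoint term: (f(2) + f(16))/2 = (1.90911 + 11.0286)/2 = 6.46887.
Running total after boundary: 104.801.
Correction k=1: B_{2}/2! · (f^{(1)}(16) − f^{(1)}(2)) = 1/12 · (0.432810 − 0.910156) = -0.0397788.
Partial sum through k=1: 104.761.
Correction k=2: B_{4}/4! · (f^{(3)}(16) − f^{(3)}(2)) = −1/720 · (0.000979659 − 0.00152475) = 7.57070e-07.

S_2 ≈ 104.761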